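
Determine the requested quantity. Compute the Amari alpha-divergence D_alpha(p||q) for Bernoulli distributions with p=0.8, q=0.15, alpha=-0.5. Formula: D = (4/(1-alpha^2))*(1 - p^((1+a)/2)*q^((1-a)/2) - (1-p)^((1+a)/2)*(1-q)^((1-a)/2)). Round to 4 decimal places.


Amari alpha-divergence:
D = (4/(1-alpha^2))*(1 - p^((1+a)/2)*q^((1-a)/2) - (1-p)^((1+a)/2)*(1-q)^((1-a)/2)).
alpha = -0.5, p = 0.8, q = 0.15.
e1 = (1+alpha)/2 = 0.25, e2 = (1-alpha)/2 = 0.75.
t1 = p^e1 * q^e2 = 0.8^0.25 * 0.15^0.75 = 0.227951.
t2 = (1-p)^e1 * (1-q)^e2 = 0.2^0.25 * 0.85^0.75 = 0.592.
4/(1-alpha^2) = 5.333333.
D = 5.333333*(1 - 0.227951 - 0.592) = 0.9603

0.9603


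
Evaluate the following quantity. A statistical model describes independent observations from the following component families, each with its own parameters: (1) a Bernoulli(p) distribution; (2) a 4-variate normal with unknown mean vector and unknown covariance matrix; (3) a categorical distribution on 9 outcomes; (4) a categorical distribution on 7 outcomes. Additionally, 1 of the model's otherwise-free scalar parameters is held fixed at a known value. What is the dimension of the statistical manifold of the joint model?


The dimension of a statistical manifold equals the number of free
(independent) real parameters of the model. For a product of independent
blocks the parameter counts add.
- Bernoulli (p): 1.
- 4-variate normal: 4 (mean) + 4*5/2 = 10 (symmetric covariance) = 14.
- categorical on 9 outcomes (probabilities sum to 1): 9-1 = 8.
- categorical on 7 outcomes (probabilities sum to 1): 7-1 = 6.
Total = 1 + 14 + 8 + 6 = 29.
1 parameter(s) fixed at known values: 29 - 1 = 28.
Dimension = 28

28


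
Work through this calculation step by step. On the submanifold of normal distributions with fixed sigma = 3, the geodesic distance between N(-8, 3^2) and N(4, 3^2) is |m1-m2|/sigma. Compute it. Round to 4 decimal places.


On the fixed-variance normal subfamily, geodesic distance = |m1-m2|/sigma.
|-8 - 4| = 12.
sigma = 3.
d = 12/3 = 4.0000

4.0000


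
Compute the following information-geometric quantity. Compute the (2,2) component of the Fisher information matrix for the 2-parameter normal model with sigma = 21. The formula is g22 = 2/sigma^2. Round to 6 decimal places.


For the 2-parameter normal family, the Fisher metric has:
  g11 = 1/sigma^2, g22 = 2/sigma^2.
sigma = 21, sigma^2 = 441.
g22 = 0.004535

0.004535


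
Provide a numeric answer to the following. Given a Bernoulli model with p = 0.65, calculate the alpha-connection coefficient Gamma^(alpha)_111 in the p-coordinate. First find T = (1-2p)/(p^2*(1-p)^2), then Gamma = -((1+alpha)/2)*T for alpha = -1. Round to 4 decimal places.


Skewness (Amari-Chentsov) tensor: T = (1-2p)/(p^2*(1-p)^2).
p = 0.65, 1-2p = -0.3, p^2 = 0.4225, (1-p)^2 = 0.1225.
T = -0.3/(0.4225 * 0.1225) = -5.796401.
In the p-coordinate, Gamma^(alpha) = Gamma^(0) - (alpha/2)*T with Gamma^(0) = (1/2)*g'(p) = -T/2,
so Gamma^(alpha) = -((1+alpha)/2)*T.
alpha = -1, -(1+alpha)/2 = 0.0.
Gamma = 0.0 * -5.796401 = 0.0000

0.0000


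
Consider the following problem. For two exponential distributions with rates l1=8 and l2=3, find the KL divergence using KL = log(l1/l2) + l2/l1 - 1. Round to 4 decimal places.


KL divergence for exponential family:
KL = log(l1/l2) + l2/l1 - 1.
log(8/3) = 0.980829.
3/8 = 0.375.
KL = 0.980829 + 0.375 - 1 = 0.3558

0.3558


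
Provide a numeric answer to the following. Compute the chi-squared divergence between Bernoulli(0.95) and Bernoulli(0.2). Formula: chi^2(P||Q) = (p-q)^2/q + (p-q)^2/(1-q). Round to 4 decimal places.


Chi-squared divergence between Bernoulli distributions:
chi^2 = (p-q)^2/q + (p-q)^2/(1-q).
p = 0.95, q = 0.2, p-q = 0.75.
(p-q)^2 = 0.5625.
term1 = 0.5625/0.2 = 2.8125.
term2 = 0.5625/0.8 = 0.703125.
chi^2 = 2.8125 + 0.703125 = 3.5156

3.5156


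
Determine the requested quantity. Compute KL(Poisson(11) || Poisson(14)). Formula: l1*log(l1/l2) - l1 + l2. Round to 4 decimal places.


KL divergence for Poisson:
KL = l1*log(l1/l2) - l1 + l2.
l1 = 11, l2 = 14.
log(11/14) = -0.241162.
l1*log(l1/l2) = 11 * -0.241162 = -2.652783.
KL = -2.652783 - 11 + 14 = 0.3472

0.3472


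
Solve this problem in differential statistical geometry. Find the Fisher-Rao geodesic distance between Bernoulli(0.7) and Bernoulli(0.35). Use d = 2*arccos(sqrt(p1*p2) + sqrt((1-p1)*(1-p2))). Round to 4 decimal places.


Geodesic distance on Bernoulli manifold:
d(p1,p2) = 2*arccos(sqrt(p1*p2) + sqrt((1-p1)*(1-p2))).
sqrt(p1*p2) = sqrt(0.7*0.35) = 0.494975.
sqrt((1-p1)*(1-p2)) = sqrt(0.3*0.65) = 0.441588.
arg = 0.494975 + 0.441588 = 0.936563.
d = 2*arccos(0.936563) = 0.7162

0.7162


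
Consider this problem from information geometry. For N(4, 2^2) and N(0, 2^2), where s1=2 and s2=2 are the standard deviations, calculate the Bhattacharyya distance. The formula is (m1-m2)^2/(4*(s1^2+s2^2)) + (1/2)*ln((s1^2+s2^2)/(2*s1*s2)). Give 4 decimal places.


Bhattacharyya distance between two Gaussians:
DB = (m1-m2)^2/(4*(s1^2+s2^2)) + (1/2)*ln((s1^2+s2^2)/(2*s1*s2)).
(m1-m2)^2 = (4)^2 = 16.
s1^2+s2^2 = 4 + 4 = 8.
term1 = 16/32 = 0.5.
term2 = 0.5*ln(8/8.0) = 0.0.
DB = 0.5 + 0.0 = 0.5000

0.5000


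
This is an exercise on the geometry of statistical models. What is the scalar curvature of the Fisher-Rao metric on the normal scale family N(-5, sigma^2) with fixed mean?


This family has a single free parameter, so its statistical manifold
is 1-dimensional. The Riemann curvature tensor of any 1-dimensional
Riemannian manifold vanishes identically, so R = 0.

0


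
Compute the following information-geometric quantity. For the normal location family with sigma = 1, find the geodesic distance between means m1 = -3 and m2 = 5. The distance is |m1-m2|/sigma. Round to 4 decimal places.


On the fixed-variance normal subfamily, geodesic distance = |m1-m2|/sigma.
|-3 - 5| = 8.
sigma = 1.
d = 8/1 = 8.0000

8.0000


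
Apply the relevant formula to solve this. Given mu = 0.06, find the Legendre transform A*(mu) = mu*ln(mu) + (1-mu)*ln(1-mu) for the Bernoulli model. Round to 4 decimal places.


Legendre transform for Bernoulli:
A*(mu) = mu*log(mu) + (1-mu)*log(1-mu).
mu = 0.06, 1-mu = 0.94.
mu*log(mu) = 0.06*log(0.06) = -0.168805.
(1-mu)*log(1-mu) = 0.94*log(0.94) = -0.058163.
A* = -0.168805 + -0.058163 = -0.2270

-0.2270


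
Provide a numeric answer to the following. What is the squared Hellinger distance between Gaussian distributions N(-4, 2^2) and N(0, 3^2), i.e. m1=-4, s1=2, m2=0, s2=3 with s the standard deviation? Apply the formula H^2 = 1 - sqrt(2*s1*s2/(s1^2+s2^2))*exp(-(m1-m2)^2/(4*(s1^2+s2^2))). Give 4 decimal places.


Squared Hellinger distance for Gaussians:
H^2 = 1 - sqrt(2*s1*s2/(s1^2+s2^2)) * exp(-(m1-m2)^2/(4*(s1^2+s2^2))).
s1^2 = 4, s2^2 = 9, s1^2+s2^2 = 13.
sqrt(2*2*3/(13)) = 0.960769.
(m1-m2)^2 = (-4)^2 = 16.
exp(-16/(4*13)) = exp(-0.307692) = 0.735141.
H^2 = 1 - 0.960769*0.735141 = 0.2937

0.2937


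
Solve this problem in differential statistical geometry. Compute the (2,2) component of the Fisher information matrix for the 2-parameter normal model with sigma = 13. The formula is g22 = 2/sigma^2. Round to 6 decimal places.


For the 2-parameter normal family, the Fisher metric has:
  g11 = 1/sigma^2, g22 = 2/sigma^2.
sigma = 13, sigma^2 = 169.
g22 = 0.011834

0.011834


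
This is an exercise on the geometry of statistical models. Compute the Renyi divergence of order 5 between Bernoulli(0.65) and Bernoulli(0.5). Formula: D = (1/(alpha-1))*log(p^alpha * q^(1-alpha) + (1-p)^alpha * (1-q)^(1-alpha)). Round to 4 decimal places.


Renyi divergence of order alpha between Bernoulli distributions:
D = (1/(alpha-1))*log(p^alpha * q^(1-alpha) + (1-p)^alpha * (1-q)^(1-alpha)).
alpha = 5, p = 0.65, q = 0.5.
p^alpha * q^(1-alpha) = 0.65^5 * 0.5^-4 = 1.856465.
(1-p)^alpha * (1-q)^(1-alpha) = 0.35^5 * 0.5^-4 = 0.084035.
sum = 1.856465 + 0.084035 = 1.9405.
D = (1/4)*log(1.9405) = 0.1657

0.1657


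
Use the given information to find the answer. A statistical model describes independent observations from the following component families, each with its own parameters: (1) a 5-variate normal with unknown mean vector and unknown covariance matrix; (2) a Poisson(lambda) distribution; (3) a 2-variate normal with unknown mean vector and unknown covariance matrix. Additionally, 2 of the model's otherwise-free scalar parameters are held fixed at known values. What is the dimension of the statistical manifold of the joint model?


The dimension of a statistical manifold equals the number of free
(independent) real parameters of the model. For a product of independent
blocks the parameter counts add.
- 5-variate normal: 5 (mean) + 5*6/2 = 15 (symmetric covariance) = 20.
- Poisson (lambda): 1.
- 2-variate normal: 2 (mean) + 2*3/2 = 3 (symmetric covariance) = 5.
Total = 20 + 1 + 5 = 26.
2 parameter(s) fixed at known values: 26 - 2 = 24.
Dimension = 24

24


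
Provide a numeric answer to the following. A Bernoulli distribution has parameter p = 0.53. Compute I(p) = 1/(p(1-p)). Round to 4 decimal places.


For Bernoulli(p), Fisher information is I(p) = 1/(p*(1-p)).
p = 0.53, 1-p = 0.47.
p*(1-p) = 0.2491.
I(p) = 1/0.2491 = 4.0145

4.0145


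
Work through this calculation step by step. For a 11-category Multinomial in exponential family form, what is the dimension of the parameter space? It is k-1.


Exponential family dimension calculation:
For Multinomial with k=11 categories, dim = k-1 = 10.

10


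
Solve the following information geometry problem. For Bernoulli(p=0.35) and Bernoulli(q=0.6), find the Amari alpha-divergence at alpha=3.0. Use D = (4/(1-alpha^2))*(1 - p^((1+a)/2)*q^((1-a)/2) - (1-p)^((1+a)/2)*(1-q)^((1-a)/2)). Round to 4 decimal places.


Amari alpha-divergence:
D = (4/(1-alpha^2))*(1 - p^((1+a)/2)*q^((1-a)/2) - (1-p)^((1+a)/2)*(1-q)^((1-a)/2)).
alpha = 3.0, p = 0.35, q = 0.6.
e1 = (1+alpha)/2 = 2.0, e2 = (1-alpha)/2 = -1.0.
t1 = p^e1 * q^e2 = 0.35^2.0 * 0.6^-1.0 = 0.204167.
t2 = (1-p)^e1 * (1-q)^e2 = 0.65^2.0 * 0.4^-1.0 = 1.05625.
4/(1-alpha^2) = -0.5.
D = -0.5*(1 - 0.204167 - 1.05625) = 0.1302

0.1302


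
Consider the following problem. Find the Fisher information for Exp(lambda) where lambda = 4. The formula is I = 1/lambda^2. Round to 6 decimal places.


Fisher information for exponential: I(lambda) = 1/lambda^2.
lambda = 4, lambda^2 = 16.
I = 1/16 = 0.062500

0.062500


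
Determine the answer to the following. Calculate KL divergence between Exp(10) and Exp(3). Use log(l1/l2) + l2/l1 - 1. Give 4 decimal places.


KL divergence for exponential family:
KL = log(l1/l2) + l2/l1 - 1.
log(10/3) = 1.203973.
3/10 = 0.3.
KL = 1.203973 + 0.3 - 1 = 0.5040

0.5040


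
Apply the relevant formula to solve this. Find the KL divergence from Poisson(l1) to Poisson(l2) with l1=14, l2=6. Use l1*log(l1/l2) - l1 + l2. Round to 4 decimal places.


KL divergence for Poisson:
KL = l1*log(l1/l2) - l1 + l2.
l1 = 14, l2 = 6.
log(14/6) = 0.847298.
l1*log(l1/l2) = 14 * 0.847298 = 11.86217.
KL = 11.86217 - 14 + 6 = 3.8622

3.8622


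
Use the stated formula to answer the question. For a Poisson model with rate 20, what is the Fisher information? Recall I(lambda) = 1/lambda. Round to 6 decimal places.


Fisher information for Poisson: I(lambda) = 1/lambda.
lambda = 20.
I(lambda) = 1/20 = 0.050000

0.050000


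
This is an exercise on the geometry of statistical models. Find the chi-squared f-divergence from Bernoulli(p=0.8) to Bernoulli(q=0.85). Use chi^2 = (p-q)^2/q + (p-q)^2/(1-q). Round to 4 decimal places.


Chi-squared divergence between Bernoulli distributions:
chi^2 = (p-q)^2/q + (p-q)^2/(1-q).
p = 0.8, q = 0.85, p-q = -0.05.
(p-q)^2 = 0.0025.
term1 = 0.0025/0.85 = 0.002941.
term2 = 0.0025/0.15 = 0.016667.
chi^2 = 0.002941 + 0.016667 = 0.0196

0.0196


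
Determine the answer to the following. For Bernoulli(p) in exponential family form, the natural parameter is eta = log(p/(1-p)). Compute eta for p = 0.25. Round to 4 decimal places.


Natural parameter for Bernoulli: eta = log(p/(1-p)).
p = 0.25, 1-p = 0.75.
p/(1-p) = 0.333333.
eta = log(0.333333) = -1.0986

-1.0986


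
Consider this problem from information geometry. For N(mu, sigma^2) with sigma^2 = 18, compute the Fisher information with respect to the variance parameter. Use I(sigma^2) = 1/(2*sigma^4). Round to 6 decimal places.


Fisher information for variance: I(sigma^2) = 1/(2*sigma^4).
sigma^2 = 18, so sigma^4 = 324.
I = 1/(2*324) = 1/648 = 0.001543

0.001543


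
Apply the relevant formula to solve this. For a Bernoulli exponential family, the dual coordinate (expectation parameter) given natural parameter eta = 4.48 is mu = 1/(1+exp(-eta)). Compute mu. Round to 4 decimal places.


Dual coordinate (expectation parameter) for Bernoulli:
mu = 1/(1+exp(-eta)).
eta = 4.48.
exp(-eta) = exp(-4.48) = 0.011333.
mu = 1/(1+0.011333) = 0.9888

0.9888


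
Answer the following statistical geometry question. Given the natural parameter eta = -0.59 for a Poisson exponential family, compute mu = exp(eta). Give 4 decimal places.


Expectation parameter for Poisson exponential family:
mu = exp(eta).
eta = -0.59.
mu = exp(-0.59) = 0.5543

0.5543


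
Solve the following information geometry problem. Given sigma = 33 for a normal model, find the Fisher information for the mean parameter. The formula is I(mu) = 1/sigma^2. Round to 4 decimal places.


The Fisher information for the mean of a normal distribution is I(mu) = 1/sigma^2.
sigma = 33, so sigma^2 = 1089.
I(mu) = 1/1089 = 0.0009

0.0009


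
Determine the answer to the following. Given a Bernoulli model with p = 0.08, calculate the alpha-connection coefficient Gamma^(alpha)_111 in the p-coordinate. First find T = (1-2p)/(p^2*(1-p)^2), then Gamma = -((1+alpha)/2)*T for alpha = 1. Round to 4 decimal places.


Skewness (Amari-Chentsov) tensor: T = (1-2p)/(p^2*(1-p)^2).
p = 0.08, 1-2p = 0.84, p^2 = 0.0064, (1-p)^2 = 0.8464.
T = 0.84/(0.0064 * 0.8464) = 155.068526.
In the p-coordinate, Gamma^(alpha) = Gamma^(0) - (alpha/2)*T with Gamma^(0) = (1/2)*g'(p) = -T/2,
so Gamma^(alpha) = -((1+alpha)/2)*T.
alpha = 1, -(1+alpha)/2 = -1.0.
Gamma = -1.0 * 155.068526 = -155.0685

-155.0685


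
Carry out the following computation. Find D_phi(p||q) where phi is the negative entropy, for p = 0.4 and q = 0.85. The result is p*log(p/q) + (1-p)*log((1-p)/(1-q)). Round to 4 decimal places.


Bregman divergence with negative entropy generator:
D = p*log(p/q) + (1-p)*log((1-p)/(1-q)).
p = 0.4, q = 0.85.
p*log(p/q) = 0.4*log(0.4/0.85) = -0.301509.
(1-p)*log((1-p)/(1-q)) = 0.6*log(0.6/0.15) = 0.831777.
D = -0.301509 + 0.831777 = 0.5303

0.5303


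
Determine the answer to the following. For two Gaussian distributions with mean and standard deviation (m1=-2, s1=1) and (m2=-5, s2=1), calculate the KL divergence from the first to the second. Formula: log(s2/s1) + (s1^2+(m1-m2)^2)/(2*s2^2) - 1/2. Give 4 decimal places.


KL divergence between normal distributions:
KL = log(s2/s1) + (s1^2 + (m1-m2)^2)/(2*s2^2) - 1/2.
log(1/1) = 0.0.
(1^2 + (-2--5)^2)/(2*1^2) = (1 + 9)/2 = 5.0.
KL = 0.0 + 5.0 - 0.5 = 4.5000

4.5000


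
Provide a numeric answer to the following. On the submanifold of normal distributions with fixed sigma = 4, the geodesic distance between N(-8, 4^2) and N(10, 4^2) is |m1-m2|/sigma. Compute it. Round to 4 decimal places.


On the fixed-variance normal subfamily, geodesic distance = |m1-m2|/sigma.
|-8 - 10| = 18.
sigma = 4.
d = 18/4 = 4.5000

4.5000


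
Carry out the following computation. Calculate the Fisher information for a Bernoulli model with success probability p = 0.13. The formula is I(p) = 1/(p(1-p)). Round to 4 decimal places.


For Bernoulli(p), Fisher information is I(p) = 1/(p*(1-p)).
p = 0.13, 1-p = 0.87.
p*(1-p) = 0.1131.
I(p) = 1/0.1131 = 8.8417

8.8417


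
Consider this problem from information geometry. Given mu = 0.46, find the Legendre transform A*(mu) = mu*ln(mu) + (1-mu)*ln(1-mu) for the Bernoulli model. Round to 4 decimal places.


Legendre transform for Bernoulli:
A*(mu) = mu*log(mu) + (1-mu)*log(1-mu).
mu = 0.46, 1-mu = 0.54.
mu*log(mu) = 0.46*log(0.46) = -0.357203.
(1-mu)*log(1-mu) = 0.54*log(0.54) = -0.332741.
A* = -0.357203 + -0.332741 = -0.6899

-0.6899


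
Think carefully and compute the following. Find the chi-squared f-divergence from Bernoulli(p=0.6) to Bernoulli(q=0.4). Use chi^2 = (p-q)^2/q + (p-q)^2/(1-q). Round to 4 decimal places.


Chi-squared divergence between Bernoulli distributions:
chi^2 = (p-q)^2/q + (p-q)^2/(1-q).
p = 0.6, q = 0.4, p-q = 0.2.
(p-q)^2 = 0.04.
term1 = 0.04/0.4 = 0.1.
term2 = 0.04/0.6 = 0.066667.
chi^2 = 0.1 + 0.066667 = 0.1667

0.1667


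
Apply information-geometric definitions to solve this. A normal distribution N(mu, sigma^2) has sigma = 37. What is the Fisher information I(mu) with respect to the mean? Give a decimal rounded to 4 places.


The Fisher information for the mean of a normal distribution is I(mu) = 1/sigma^2.
sigma = 37, so sigma^2 = 1369.
I(mu) = 1/1369 = 0.0007

0.0007


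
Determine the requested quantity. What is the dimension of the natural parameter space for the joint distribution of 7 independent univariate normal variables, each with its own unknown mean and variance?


Exponential family dimension calculation:
Each univariate normal has two natural parameters (mu/sigma^2 and -1/(2 sigma^2)).
With 7 independent components, dim = 2 * 7 = 14.

14


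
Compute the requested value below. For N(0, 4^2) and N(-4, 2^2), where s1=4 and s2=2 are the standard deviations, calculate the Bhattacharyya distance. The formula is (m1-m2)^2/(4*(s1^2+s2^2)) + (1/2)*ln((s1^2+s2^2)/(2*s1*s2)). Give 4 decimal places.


Bhattacharyya distance between two Gaussians:
DB = (m1-m2)^2/(4*(s1^2+s2^2)) + (1/2)*ln((s1^2+s2^2)/(2*s1*s2)).
(m1-m2)^2 = (4)^2 = 16.
s1^2+s2^2 = 16 + 4 = 20.
term1 = 16/80 = 0.2.
term2 = 0.5*ln(20/16.0) = 0.111572.
DB = 0.2 + 0.111572 = 0.3116

0.3116


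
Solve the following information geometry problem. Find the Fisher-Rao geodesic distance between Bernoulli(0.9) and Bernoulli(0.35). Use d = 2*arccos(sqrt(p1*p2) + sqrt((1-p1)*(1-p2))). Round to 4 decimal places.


Geodesic distance on Bernoulli manifold:
d(p1,p2) = 2*arccos(sqrt(p1*p2) + sqrt((1-p1)*(1-p2))).
sqrt(p1*p2) = sqrt(0.9*0.35) = 0.561249.
sqrt((1-p1)*(1-p2)) = sqrt(0.1*0.65) = 0.254951.
arg = 0.561249 + 0.254951 = 0.8162.
d = 2*arccos(0.8162) = 1.2320

1.2320


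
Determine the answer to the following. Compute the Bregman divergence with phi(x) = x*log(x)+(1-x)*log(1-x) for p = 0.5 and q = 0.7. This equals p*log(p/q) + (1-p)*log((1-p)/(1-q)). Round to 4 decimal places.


Bregman divergence with negative entropy generator:
D = p*log(p/q) + (1-p)*log((1-p)/(1-q)).
p = 0.5, q = 0.7.
p*log(p/q) = 0.5*log(0.5/0.7) = -0.168236.
(1-p)*log((1-p)/(1-q)) = 0.5*log(0.5/0.3) = 0.255413.
D = -0.168236 + 0.255413 = 0.0872

0.0872


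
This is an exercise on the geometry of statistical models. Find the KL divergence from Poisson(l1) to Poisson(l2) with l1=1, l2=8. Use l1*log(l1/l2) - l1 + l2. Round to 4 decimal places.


KL divergence for Poisson:
KL = l1*log(l1/l2) - l1 + l2.
l1 = 1, l2 = 8.
log(1/8) = -2.079442.
l1*log(l1/l2) = 1 * -2.079442 = -2.079442.
KL = -2.079442 - 1 + 8 = 4.9206

4.9206


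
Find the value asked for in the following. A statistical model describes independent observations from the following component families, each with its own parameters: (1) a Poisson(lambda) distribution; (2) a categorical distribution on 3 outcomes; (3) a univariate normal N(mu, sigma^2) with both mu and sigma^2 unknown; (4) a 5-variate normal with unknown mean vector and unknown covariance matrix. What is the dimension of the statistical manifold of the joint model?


The dimension of a statistical manifold equals the number of free
(independent) real parameters of the model. For a product of independent
blocks the parameter counts add.
- Poisson (lambda): 1.
- categorical on 3 outcomes (probabilities sum to 1): 3-1 = 2.
- normal (mu, sigma^2): 2.
- 5-variate normal: 5 (mean) + 5*6/2 = 15 (symmetric covariance) = 20.
Total = 1 + 2 + 2 + 20 = 25.
Dimension = 25

25


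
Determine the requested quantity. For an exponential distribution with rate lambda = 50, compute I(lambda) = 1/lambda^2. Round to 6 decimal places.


Fisher information for exponential: I(lambda) = 1/lambda^2.
lambda = 50, lambda^2 = 2500.
I = 1/2500 = 0.000400

0.000400


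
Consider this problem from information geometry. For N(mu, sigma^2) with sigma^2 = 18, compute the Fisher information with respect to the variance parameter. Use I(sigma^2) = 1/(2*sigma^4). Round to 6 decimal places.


Fisher information for variance: I(sigma^2) = 1/(2*sigma^4).
sigma^2 = 18, so sigma^4 = 324.
I = 1/(2*324) = 1/648 = 0.001543

0.001543


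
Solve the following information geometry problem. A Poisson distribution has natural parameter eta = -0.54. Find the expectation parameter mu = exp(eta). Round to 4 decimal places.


Expectation parameter for Poisson exponential family:
mu = exp(eta).
eta = -0.54.
mu = exp(-0.54) = 0.5827

0.5827


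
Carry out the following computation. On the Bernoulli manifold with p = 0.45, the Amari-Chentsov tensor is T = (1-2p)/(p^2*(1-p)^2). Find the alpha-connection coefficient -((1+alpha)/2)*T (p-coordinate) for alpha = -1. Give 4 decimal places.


Skewness (Amari-Chentsov) tensor: T = (1-2p)/(p^2*(1-p)^2).
p = 0.45, 1-2p = 0.1, p^2 = 0.2025, (1-p)^2 = 0.3025.
T = 0.1/(0.2025 * 0.3025) = 1.632486.
In the p-coordinate, Gamma^(alpha) = Gamma^(0) - (alpha/2)*T with Gamma^(0) = (1/2)*g'(p) = -T/2,
so Gamma^(alpha) = -((1+alpha)/2)*T.
alpha = -1, -(1+alpha)/2 = 0.0.
Gamma = 0.0 * 1.632486 = 0.0000

0.0000


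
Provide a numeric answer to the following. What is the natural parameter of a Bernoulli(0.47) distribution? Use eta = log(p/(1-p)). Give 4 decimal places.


Natural parameter for Bernoulli: eta = log(p/(1-p)).
p = 0.47, 1-p = 0.53.
p/(1-p) = 0.886792.
eta = log(0.886792) = -0.1201

-0.1201


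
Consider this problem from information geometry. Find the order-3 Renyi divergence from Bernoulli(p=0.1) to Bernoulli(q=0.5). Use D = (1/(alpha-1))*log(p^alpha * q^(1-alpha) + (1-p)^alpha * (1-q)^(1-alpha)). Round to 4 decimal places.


Renyi divergence of order alpha between Bernoulli distributions:
D = (1/(alpha-1))*log(p^alpha * q^(1-alpha) + (1-p)^alpha * (1-q)^(1-alpha)).
alpha = 3, p = 0.1, q = 0.5.
p^alpha * q^(1-alpha) = 0.1^3 * 0.5^-2 = 0.004.
(1-p)^alpha * (1-q)^(1-alpha) = 0.9^3 * 0.5^-2 = 2.916.
sum = 0.004 + 2.916 = 2.92.
D = (1/2)*log(2.92) = 0.5358

0.5358


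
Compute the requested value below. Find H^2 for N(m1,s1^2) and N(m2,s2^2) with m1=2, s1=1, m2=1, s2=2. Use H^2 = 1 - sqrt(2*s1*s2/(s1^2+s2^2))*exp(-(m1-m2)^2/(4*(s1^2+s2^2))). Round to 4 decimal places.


Squared Hellinger distance for Gaussians:
H^2 = 1 - sqrt(2*s1*s2/(s1^2+s2^2)) * exp(-(m1-m2)^2/(4*(s1^2+s2^2))).
s1^2 = 1, s2^2 = 4, s1^2+s2^2 = 5.
sqrt(2*1*2/(5)) = 0.894427.
(m1-m2)^2 = (1)^2 = 1.
exp(-1/(4*5)) = exp(-0.05) = 0.951229.
H^2 = 1 - 0.894427*0.951229 = 0.1492

0.1492


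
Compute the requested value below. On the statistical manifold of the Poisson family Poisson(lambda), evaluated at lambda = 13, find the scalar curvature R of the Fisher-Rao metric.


This family has a single free parameter, so its statistical manifold
is 1-dimensional. The Riemann curvature tensor of any 1-dimensional
Riemannian manifold vanishes identically, so R = 0.

0


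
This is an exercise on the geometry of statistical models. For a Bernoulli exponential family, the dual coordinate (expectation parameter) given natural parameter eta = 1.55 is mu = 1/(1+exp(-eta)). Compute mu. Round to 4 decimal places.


Dual coordinate (expectation parameter) for Bernoulli:
mu = 1/(1+exp(-eta)).
eta = 1.55.
exp(-eta) = exp(-1.55) = 0.212248.
mu = 1/(1+0.212248) = 0.8249

0.8249


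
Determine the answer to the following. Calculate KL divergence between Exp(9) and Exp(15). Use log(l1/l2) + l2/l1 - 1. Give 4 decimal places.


KL divergence for exponential family:
KL = log(l1/l2) + l2/l1 - 1.
log(9/15) = -0.510826.
15/9 = 1.666667.
KL = -0.510826 + 1.666667 - 1 = 0.1558

0.1558


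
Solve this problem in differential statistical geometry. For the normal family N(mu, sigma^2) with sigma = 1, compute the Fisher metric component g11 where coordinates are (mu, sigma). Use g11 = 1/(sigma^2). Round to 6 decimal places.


For the 2-parameter normal family, the Fisher metric has:
  g11 = 1/sigma^2, g22 = 2/sigma^2.
sigma = 1, sigma^2 = 1.
g11 = 1.000000

1.000000


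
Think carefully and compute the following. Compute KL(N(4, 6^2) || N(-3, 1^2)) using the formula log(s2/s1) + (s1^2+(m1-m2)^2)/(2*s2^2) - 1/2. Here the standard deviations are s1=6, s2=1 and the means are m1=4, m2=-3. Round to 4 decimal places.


KL divergence between normal distributions:
KL = log(s2/s1) + (s1^2 + (m1-m2)^2)/(2*s2^2) - 1/2.
log(1/6) = -1.791759.
(6^2 + (4--3)^2)/(2*1^2) = (36 + 49)/2 = 42.5.
KL = -1.791759 + 42.5 - 0.5 = 40.2082

40.2082


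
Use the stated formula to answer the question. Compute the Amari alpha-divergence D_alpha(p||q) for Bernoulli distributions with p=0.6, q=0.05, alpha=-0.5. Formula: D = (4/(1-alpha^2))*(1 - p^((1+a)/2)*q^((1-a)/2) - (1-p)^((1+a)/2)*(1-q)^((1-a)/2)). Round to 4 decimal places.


Amari alpha-divergence:
D = (4/(1-alpha^2))*(1 - p^((1+a)/2)*q^((1-a)/2) - (1-p)^((1+a)/2)*(1-q)^((1-a)/2)).
alpha = -0.5, p = 0.6, q = 0.05.
e1 = (1+alpha)/2 = 0.25, e2 = (1-alpha)/2 = 0.75.
t1 = p^e1 * q^e2 = 0.6^0.25 * 0.05^0.75 = 0.09306.
t2 = (1-p)^e1 * (1-q)^e2 = 0.4^0.25 * 0.95^0.75 = 0.765258.
4/(1-alpha^2) = 5.333333.
D = 5.333333*(1 - 0.09306 - 0.765258) = 0.7556

0.7556


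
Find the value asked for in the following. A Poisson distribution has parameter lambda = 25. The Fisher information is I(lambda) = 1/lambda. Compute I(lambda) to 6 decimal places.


Fisher information for Poisson: I(lambda) = 1/lambda.
lambda = 25.
I(lambda) = 1/25 = 0.040000

0.040000


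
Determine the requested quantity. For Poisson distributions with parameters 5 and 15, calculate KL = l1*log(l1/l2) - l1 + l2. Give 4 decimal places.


KL divergence for Poisson:
KL = l1*log(l1/l2) - l1 + l2.
l1 = 5, l2 = 15.
log(5/15) = -1.098612.
l1*log(l1/l2) = 5 * -1.098612 = -5.493061.
KL = -5.493061 - 5 + 15 = 4.5069

4.5069


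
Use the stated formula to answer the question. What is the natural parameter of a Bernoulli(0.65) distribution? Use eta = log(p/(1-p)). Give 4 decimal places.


Natural parameter for Bernoulli: eta = log(p/(1-p)).
p = 0.65, 1-p = 0.35.
p/(1-p) = 1.857143.
eta = log(1.857143) = 0.6190

0.6190


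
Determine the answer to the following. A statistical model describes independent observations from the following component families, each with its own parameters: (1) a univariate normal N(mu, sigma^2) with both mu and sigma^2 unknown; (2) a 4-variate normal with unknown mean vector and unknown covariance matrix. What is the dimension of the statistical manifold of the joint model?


The dimension of a statistical manifold equals the number of free
(independent) real parameters of the model. For a product of independent
blocks the parameter counts add.
- normal (mu, sigma^2): 2.
- 4-variate normal: 4 (mean) + 4*5/2 = 10 (symmetric covariance) = 14.
Total = 2 + 14 = 16.
Dimension = 16

16


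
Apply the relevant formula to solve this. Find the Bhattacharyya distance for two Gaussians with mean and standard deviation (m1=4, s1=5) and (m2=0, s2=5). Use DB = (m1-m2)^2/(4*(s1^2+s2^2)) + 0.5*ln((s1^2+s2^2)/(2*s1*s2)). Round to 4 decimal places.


Bhattacharyya distance between two Gaussians:
DB = (m1-m2)^2/(4*(s1^2+s2^2)) + (1/2)*ln((s1^2+s2^2)/(2*s1*s2)).
(m1-m2)^2 = (4)^2 = 16.
s1^2+s2^2 = 25 + 25 = 50.
term1 = 16/200 = 0.08.
term2 = 0.5*ln(50/50.0) = 0.0.
DB = 0.08 + 0.0 = 0.0800

0.0800


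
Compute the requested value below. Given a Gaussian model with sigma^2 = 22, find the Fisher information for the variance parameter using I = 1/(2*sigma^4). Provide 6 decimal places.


Fisher information for variance: I(sigma^2) = 1/(2*sigma^4).
sigma^2 = 22, so sigma^4 = 484.
I = 1/(2*484) = 1/968 = 0.001033

0.001033


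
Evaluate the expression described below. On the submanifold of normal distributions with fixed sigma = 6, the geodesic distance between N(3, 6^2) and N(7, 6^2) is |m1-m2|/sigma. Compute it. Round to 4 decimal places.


On the fixed-variance normal subfamily, geodesic distance = |m1-m2|/sigma.
|3 - 7| = 4.
sigma = 6.
d = 4/6 = 0.6667

0.6667


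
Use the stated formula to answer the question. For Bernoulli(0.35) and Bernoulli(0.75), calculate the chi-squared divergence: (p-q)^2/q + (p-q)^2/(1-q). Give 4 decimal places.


Chi-squared divergence between Bernoulli distributions:
chi^2 = (p-q)^2/q + (p-q)^2/(1-q).
p = 0.35, q = 0.75, p-q = -0.4.
(p-q)^2 = 0.16.
term1 = 0.16/0.75 = 0.213333.
term2 = 0.16/0.25 = 0.64.
chi^2 = 0.213333 + 0.64 = 0.8533

0.8533


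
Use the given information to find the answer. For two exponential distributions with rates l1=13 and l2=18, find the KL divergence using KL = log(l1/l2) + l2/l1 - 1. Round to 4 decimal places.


KL divergence for exponential family:
KL = log(l1/l2) + l2/l1 - 1.
log(13/18) = -0.325422.
18/13 = 1.384615.
KL = -0.325422 + 1.384615 - 1 = 0.0592

0.0592


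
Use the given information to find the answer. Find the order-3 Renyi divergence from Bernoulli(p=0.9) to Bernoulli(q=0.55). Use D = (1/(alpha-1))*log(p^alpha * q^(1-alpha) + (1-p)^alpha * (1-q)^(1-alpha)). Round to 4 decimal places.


Renyi divergence of order alpha between Bernoulli distributions:
D = (1/(alpha-1))*log(p^alpha * q^(1-alpha) + (1-p)^alpha * (1-q)^(1-alpha)).
alpha = 3, p = 0.9, q = 0.55.
p^alpha * q^(1-alpha) = 0.9^3 * 0.55^-2 = 2.409917.
(1-p)^alpha * (1-q)^(1-alpha) = 0.1^3 * 0.45^-2 = 0.004938.
sum = 2.409917 + 0.004938 = 2.414856.
D = (1/2)*log(2.414856) = 0.4408

0.4408


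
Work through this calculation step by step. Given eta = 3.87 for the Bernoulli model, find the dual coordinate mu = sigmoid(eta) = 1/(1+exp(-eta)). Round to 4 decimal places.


Dual coordinate (expectation parameter) for Bernoulli:
mu = 1/(1+exp(-eta)).
eta = 3.87.
exp(-eta) = exp(-3.87) = 0.020858.
mu = 1/(1+0.020858) = 0.9796

0.9796


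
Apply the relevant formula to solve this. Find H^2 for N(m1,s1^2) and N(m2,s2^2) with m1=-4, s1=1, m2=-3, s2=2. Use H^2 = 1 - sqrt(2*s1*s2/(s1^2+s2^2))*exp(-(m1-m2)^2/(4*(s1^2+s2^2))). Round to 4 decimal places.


Squared Hellinger distance for Gaussians:
H^2 = 1 - sqrt(2*s1*s2/(s1^2+s2^2)) * exp(-(m1-m2)^2/(4*(s1^2+s2^2))).
s1^2 = 1, s2^2 = 4, s1^2+s2^2 = 5.
sqrt(2*1*2/(5)) = 0.894427.
(m1-m2)^2 = (-1)^2 = 1.
exp(-1/(4*5)) = exp(-0.05) = 0.951229.
H^2 = 1 - 0.894427*0.951229 = 0.1492

0.1492


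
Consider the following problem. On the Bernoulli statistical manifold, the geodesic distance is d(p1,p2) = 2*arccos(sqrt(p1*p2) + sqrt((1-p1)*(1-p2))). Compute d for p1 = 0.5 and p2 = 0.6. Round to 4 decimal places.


Geodesic distance on Bernoulli manifold:
d(p1,p2) = 2*arccos(sqrt(p1*p2) + sqrt((1-p1)*(1-p2))).
sqrt(p1*p2) = sqrt(0.5*0.6) = 0.547723.
sqrt((1-p1)*(1-p2)) = sqrt(0.5*0.4) = 0.447214.
arg = 0.547723 + 0.447214 = 0.994936.
d = 2*arccos(0.994936) = 0.2014

0.2014


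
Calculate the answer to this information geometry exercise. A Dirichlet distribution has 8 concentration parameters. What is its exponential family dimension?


Exponential family dimension calculation:
Dirichlet with 8 components has 8 natural parameters.

8


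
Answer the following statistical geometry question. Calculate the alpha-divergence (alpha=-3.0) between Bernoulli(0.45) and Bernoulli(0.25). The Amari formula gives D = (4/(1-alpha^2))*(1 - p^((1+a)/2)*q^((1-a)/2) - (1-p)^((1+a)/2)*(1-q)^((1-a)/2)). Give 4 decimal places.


Amari alpha-divergence:
D = (4/(1-alpha^2))*(1 - p^((1+a)/2)*q^((1-a)/2) - (1-p)^((1+a)/2)*(1-q)^((1-a)/2)).
alpha = -3.0, p = 0.45, q = 0.25.
e1 = (1+alpha)/2 = -1.0, e2 = (1-alpha)/2 = 2.0.
t1 = p^e1 * q^e2 = 0.45^-1.0 * 0.25^2.0 = 0.138889.
t2 = (1-p)^e1 * (1-q)^e2 = 0.55^-1.0 * 0.75^2.0 = 1.022727.
4/(1-alpha^2) = -0.5.
D = -0.5*(1 - 0.138889 - 1.022727) = 0.0808

0.0808


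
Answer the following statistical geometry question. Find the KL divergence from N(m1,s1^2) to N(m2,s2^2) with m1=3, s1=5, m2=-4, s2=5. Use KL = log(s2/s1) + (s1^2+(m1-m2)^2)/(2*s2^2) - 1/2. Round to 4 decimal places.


KL divergence between normal distributions:
KL = log(s2/s1) + (s1^2 + (m1-m2)^2)/(2*s2^2) - 1/2.
log(5/5) = 0.0.
(5^2 + (3--4)^2)/(2*5^2) = (25 + 49)/50 = 1.48.
KL = 0.0 + 1.48 - 0.5 = 0.9800

0.9800


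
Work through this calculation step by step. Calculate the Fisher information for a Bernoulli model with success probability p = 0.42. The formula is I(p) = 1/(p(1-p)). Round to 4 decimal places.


For Bernoulli(p), Fisher information is I(p) = 1/(p*(1-p)).
p = 0.42, 1-p = 0.58.
p*(1-p) = 0.2436.
I(p) = 1/0.2436 = 4.1051

4.1051


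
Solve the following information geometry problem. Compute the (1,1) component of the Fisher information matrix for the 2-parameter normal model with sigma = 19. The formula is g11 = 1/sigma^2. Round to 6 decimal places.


For the 2-parameter normal family, the Fisher metric has:
  g11 = 1/sigma^2, g22 = 2/sigma^2.
sigma = 19, sigma^2 = 361.
g11 = 0.002770

0.002770


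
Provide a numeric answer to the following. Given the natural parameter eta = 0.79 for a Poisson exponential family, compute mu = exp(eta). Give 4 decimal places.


Expectation parameter for Poisson exponential family:
mu = exp(eta).
eta = 0.79.
mu = exp(0.79) = 2.2034

2.2034


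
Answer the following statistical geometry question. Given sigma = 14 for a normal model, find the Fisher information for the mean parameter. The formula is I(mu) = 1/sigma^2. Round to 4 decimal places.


The Fisher information for the mean of a normal distribution is I(mu) = 1/sigma^2.
sigma = 14, so sigma^2 = 196.
I(mu) = 1/196 = 0.0051

0.0051


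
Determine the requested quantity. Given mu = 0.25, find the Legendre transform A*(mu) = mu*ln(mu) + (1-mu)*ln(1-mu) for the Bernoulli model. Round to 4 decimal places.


Legendre transform for Bernoulli:
A*(mu) = mu*log(mu) + (1-mu)*log(1-mu).
mu = 0.25, 1-mu = 0.75.
mu*log(mu) = 0.25*log(0.25) = -0.346574.
(1-mu)*log(1-mu) = 0.75*log(0.75) = -0.215762.
A* = -0.346574 + -0.215762 = -0.5623

-0.5623


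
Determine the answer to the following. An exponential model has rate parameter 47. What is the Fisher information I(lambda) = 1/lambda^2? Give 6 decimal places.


Fisher information for exponential: I(lambda) = 1/lambda^2.
lambda = 47, lambda^2 = 2209.
I = 1/2209 = 0.000453

0.000453


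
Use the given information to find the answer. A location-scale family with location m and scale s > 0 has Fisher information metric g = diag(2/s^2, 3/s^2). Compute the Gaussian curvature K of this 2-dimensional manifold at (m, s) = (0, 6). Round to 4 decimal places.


The metric has the form g = (A dm^2 + B ds^2)/s^2 with A = 2, B = 3.
Substitute u = sqrt(A/B)*m: g = B*(du^2 + ds^2)/s^2, i.e. B times the
Poincare upper half-plane metric, which has constant Gaussian curvature -1.
Scaling a 2D metric by a constant c divides the Gaussian curvature by c,
so K = -1/B = -1/(3) = -0.3333 everywhere (the point (m, s) = (0, 6) is irrelevant:
the curvature is constant).
The requested Gaussian curvature is K = -0.3333.

-0.3333


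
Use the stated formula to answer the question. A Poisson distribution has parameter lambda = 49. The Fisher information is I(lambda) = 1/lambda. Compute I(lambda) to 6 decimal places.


Fisher information for Poisson: I(lambda) = 1/lambda.
lambda = 49.
I(lambda) = 1/49 = 0.020408

0.020408


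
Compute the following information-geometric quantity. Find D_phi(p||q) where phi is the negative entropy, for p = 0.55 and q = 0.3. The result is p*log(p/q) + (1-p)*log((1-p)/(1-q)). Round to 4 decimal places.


Bregman divergence with negative entropy generator:
D = p*log(p/q) + (1-p)*log((1-p)/(1-q)).
p = 0.55, q = 0.3.
p*log(p/q) = 0.55*log(0.55/0.3) = 0.333375.
(1-p)*log((1-p)/(1-q)) = 0.45*log(0.45/0.7) = -0.198825.
D = 0.333375 + -0.198825 = 0.1345

0.1345


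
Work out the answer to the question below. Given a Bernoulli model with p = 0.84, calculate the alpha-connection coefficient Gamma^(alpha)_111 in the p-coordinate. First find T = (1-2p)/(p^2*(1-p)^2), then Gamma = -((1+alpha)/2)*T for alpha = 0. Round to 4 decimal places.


Skewness (Amari-Chentsov) tensor: T = (1-2p)/(p^2*(1-p)^2).
p = 0.84, 1-2p = -0.68, p^2 = 0.7056, (1-p)^2 = 0.0256.
T = -0.68/(0.7056 * 0.0256) = -37.645266.
In the p-coordinate, Gamma^(alpha) = Gamma^(0) - (alpha/2)*T with Gamma^(0) = (1/2)*g'(p) = -T/2,
so Gamma^(alpha) = -((1+alpha)/2)*T.
alpha = 0, -(1+alpha)/2 = -0.5.
Gamma = -0.5 * -37.645266 = 18.8226

18.8226


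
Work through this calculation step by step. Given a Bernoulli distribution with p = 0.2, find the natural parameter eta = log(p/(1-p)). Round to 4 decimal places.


Natural parameter for Bernoulli: eta = log(p/(1-p)).
p = 0.2, 1-p = 0.8.
p/(1-p) = 0.25.
eta = log(0.25) = -1.3863

-1.3863


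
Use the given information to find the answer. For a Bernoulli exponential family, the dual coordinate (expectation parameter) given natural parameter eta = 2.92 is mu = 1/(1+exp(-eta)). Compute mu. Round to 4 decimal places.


Dual coordinate (expectation parameter) for Bernoulli:
mu = 1/(1+exp(-eta)).
eta = 2.92.
exp(-eta) = exp(-2.92) = 0.053934.
mu = 1/(1+0.053934) = 0.9488

0.9488


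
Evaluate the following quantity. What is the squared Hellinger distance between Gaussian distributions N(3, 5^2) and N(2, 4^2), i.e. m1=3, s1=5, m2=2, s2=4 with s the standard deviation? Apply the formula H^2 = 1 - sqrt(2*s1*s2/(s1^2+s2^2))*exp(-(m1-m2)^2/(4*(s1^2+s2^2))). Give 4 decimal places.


Squared Hellinger distance for Gaussians:
H^2 = 1 - sqrt(2*s1*s2/(s1^2+s2^2)) * exp(-(m1-m2)^2/(4*(s1^2+s2^2))).
s1^2 = 25, s2^2 = 16, s1^2+s2^2 = 41.
sqrt(2*5*4/(41)) = 0.98773.
(m1-m2)^2 = (1)^2 = 1.
exp(-1/(4*41)) = exp(-0.006098) = 0.993921.
H^2 = 1 - 0.98773*0.993921 = 0.0183

0.0183


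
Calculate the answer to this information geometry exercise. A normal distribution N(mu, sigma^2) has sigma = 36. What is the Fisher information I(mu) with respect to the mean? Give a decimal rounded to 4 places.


The Fisher information for the mean of a normal distribution is I(mu) = 1/sigma^2.
sigma = 36, so sigma^2 = 1296.
I(mu) = 1/1296 = 0.0008

0.0008


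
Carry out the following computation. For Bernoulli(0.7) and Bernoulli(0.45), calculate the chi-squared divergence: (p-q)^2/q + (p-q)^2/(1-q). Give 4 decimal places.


Chi-squared divergence between Bernoulli distributions:
chi^2 = (p-q)^2/q + (p-q)^2/(1-q).
p = 0.7, q = 0.45, p-q = 0.25.
(p-q)^2 = 0.0625.
term1 = 0.0625/0.45 = 0.138889.
term2 = 0.0625/0.55 = 0.113636.
chi^2 = 0.138889 + 0.113636 = 0.2525

0.2525


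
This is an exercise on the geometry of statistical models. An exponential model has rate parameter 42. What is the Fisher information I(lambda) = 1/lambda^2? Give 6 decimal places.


Fisher information for exponential: I(lambda) = 1/lambda^2.
lambda = 42, lambda^2 = 1764.
I = 1/1764 = 0.000567

0.000567


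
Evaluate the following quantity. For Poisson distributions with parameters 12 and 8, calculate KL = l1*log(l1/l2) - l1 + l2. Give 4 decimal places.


KL divergence for Poisson:
KL = l1*log(l1/l2) - l1 + l2.
l1 = 12, l2 = 8.
log(12/8) = 0.405465.
l1*log(l1/l2) = 12 * 0.405465 = 4.865581.
KL = 4.865581 - 12 + 8 = 0.8656

0.8656


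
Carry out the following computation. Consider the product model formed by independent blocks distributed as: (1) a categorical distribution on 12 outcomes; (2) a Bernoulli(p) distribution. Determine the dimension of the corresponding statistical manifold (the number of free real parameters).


The dimension of a statistical manifold equals the number of free
(independent) real parameters of the model. For a product of independent
blocks the parameter counts add.
- categorical on 12 outcomes (probabilities sum to 1): 12-1 = 11.
- Bernoulli (p): 1.
Total = 11 + 1 = 12.
Dimension = 12

12
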